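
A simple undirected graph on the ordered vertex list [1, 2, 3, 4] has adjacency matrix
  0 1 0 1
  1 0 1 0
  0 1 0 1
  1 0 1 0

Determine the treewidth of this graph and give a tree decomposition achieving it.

Each bag holds 3 vertices, so the decomposition has width 2, which upper-bounds the treewidth. For the lower bound, G contains the cycle 3–2–1–4–3, so G is not a forest; only forests have treewidth ≤ 1, hence tw(G) ≥ 2. Therefore the treewidth is 2.

Treewidth 2.
Bags: B1 = {1, 2, 3}  B2 = {1, 3, 4}
Tree: B1–B2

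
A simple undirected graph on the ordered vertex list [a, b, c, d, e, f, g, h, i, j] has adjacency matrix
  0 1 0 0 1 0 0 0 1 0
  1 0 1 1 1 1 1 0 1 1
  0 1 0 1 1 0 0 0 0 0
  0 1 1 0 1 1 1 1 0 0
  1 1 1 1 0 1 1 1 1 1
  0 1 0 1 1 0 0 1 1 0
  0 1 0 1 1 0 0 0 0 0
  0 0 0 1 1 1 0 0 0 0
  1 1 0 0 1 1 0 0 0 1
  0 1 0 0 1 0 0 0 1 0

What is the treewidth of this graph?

3

A width-3 tree decomposition is:
Bags: B1 = {b, e, f, i}  B2 = {b, d, e, f}  B3 = {b, e, i, j}  B4 = {b, d, e, g}  B5 = {d, e, f, h}  B6 = {b, c, d, e}  B7 = {a, b, e, i}
Tree: B1–B2, B1–B3, B2–B4, B2–B5, B4–B6, B1–B7
The largest bag has 4 vertices, giving width 3; this decomposition certifies tw(G) ≤ 3. On the other hand G contains the 4-clique {d, e, f, h}. A clique must lie in a single bag of any decomposition, so no decomposition can have width below 3. Combining the bounds, tw(G) = 3.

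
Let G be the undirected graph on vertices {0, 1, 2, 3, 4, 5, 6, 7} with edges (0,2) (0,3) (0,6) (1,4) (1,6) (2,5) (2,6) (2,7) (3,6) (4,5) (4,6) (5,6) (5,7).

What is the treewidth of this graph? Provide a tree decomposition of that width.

Each bag holds 3 vertices, so the decomposition has width 2, which upper-bounds the treewidth. Conversely, {0, 2, 6} is a clique of size 3, and the vertices of any clique must share a bag in every tree decomposition; so some bag has ≥ 3 vertices and tw(G) ≥ 2. Hence tw(G) = 2 exactly.

Treewidth 2.
One optimal decomposition is:
Bags: B1 = {4, 5, 6}  B2 = {2, 5, 6}  B3 = {2, 5, 7}  B4 = {1, 4, 6}  B5 = {0, 2, 6}  B6 = {0, 3, 6}
Tree: B1–B2, B2–B3, B1–B4, B2–B5, B5–B6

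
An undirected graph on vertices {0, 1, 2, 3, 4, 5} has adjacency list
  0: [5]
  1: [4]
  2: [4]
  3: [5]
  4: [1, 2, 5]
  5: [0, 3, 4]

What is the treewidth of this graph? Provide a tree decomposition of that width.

Each bag holds 2 vertices, so the decomposition has width 1, which upper-bounds the treewidth. Any graph with an edge has treewidth ≥ 1, and G has the edge 1–4. The upper and lower bounds meet at 1, so that is the treewidth.

Treewidth 1.
One such decomposition:
Bags: B1 = {1, 4}  B2 = {4, 5}  B3 = {2, 4}  B4 = {3, 5}  B5 = {0, 5}
Tree: B1–B2, B2–B3, B2–B4, B4–B5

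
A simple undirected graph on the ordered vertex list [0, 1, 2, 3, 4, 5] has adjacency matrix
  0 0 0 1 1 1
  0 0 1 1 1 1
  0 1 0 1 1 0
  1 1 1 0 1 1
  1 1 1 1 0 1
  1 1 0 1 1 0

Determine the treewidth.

3

A width-3 tree decomposition is:
Bags: B1 = {0, 3, 4, 5}  B2 = {1, 3, 4, 5}  B3 = {1, 2, 3, 4}
Tree: B1–B2, B2–B3
Every bag has size at most 4, so the width is 4 − 1 = 3 and tw(G) ≤ 3. On the other hand G contains the 4-clique {0, 3, 4, 5}. A clique must lie in a single bag of any decomposition, so no decomposition can have width below 3. The upper and lower bounds meet at 3, so that is the treewidth.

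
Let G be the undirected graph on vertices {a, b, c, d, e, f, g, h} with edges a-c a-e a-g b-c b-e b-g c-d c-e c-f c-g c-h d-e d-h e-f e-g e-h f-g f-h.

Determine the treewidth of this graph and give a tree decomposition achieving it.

Treewidth 3.
One optimal decomposition is:
Bags: B1 = {c, e, f, h}  B2 = {c, e, f, g}  B3 = {a, c, e, g}  B4 = {c, d, e, h}  B5 = {b, c, e, g}
Tree: B1–B2, B2–B3, B1–B4, B3–B5

The largest bag has 4 vertices, giving width 3; this decomposition certifies tw(G) ≤ 3. Conversely, {c, d, e, h} is a clique of size 4, and the vertices of any clique must share a bag in every tree decomposition; so some bag has ≥ 4 vertices and tw(G) ≥ 3. The upper and lower bounds meet at 3, so that is the treewidth.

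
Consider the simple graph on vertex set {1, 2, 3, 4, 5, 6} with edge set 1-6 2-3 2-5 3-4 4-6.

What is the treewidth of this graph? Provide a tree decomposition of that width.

Each bag holds 2 vertices, so the decomposition has width 1, which upper-bounds the treewidth. Any graph with an edge has treewidth ≥ 1, and G has the edge 5–2. Combining the bounds, tw(G) = 1.

Treewidth 1.
One such decomposition:
Bags: B1 = {2, 5}  B2 = {2, 3}  B3 = {3, 4}  B4 = {4, 6}  B5 = {1, 6}
Tree: B1–B2, B2–B3, B3–B4, B4–B5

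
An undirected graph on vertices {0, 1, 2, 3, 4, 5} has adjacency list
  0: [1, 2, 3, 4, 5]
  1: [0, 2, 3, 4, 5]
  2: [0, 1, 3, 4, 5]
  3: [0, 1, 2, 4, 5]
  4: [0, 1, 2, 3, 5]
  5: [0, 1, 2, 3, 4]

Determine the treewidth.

5

A width-5 tree decomposition is:
Bags: B1 = {0, 1, 2, 3, 4, 5}
Tree: (single bag)
With just one bag of size 6, the width is 6 − 1 = 5, so tw(G) ≤ 5. Conversely, {0, 1, 2, 3, 4, 5} is a clique of size 6, and the vertices of any clique must share a bag in every tree decomposition; so some bag has ≥ 6 vertices and tw(G) ≥ 5. Hence tw(G) = 5 exactly.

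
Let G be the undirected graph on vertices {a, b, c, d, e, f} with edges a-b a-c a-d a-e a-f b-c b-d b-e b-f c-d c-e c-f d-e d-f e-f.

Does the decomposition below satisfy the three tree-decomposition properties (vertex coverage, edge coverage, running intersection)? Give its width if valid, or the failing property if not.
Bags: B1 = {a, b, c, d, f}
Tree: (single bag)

A tree decomposition must satisfy three properties: every vertex lies in some bag; for every edge, both endpoints lie together in some bag; and for every vertex, the bags containing it form a connected subtree. Here vertex e appears in no bag, so the decomposition is invalid.

No — vertex e appears in no bag.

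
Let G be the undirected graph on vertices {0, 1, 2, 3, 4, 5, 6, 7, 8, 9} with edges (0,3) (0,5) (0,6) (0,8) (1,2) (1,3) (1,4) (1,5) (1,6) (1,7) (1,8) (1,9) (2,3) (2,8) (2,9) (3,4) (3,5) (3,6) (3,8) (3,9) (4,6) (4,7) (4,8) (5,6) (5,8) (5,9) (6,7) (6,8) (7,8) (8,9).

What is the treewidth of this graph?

4

A width-4 tree decomposition is:
Bags: B1 = {1, 3, 4, 6, 8}  B2 = {1, 3, 5, 6, 8}  B3 = {1, 4, 6, 7, 8}  B4 = {0, 3, 5, 6, 8}  B5 = {1, 3, 5, 8, 9}  B6 = {1, 2, 3, 8, 9}
Tree: B1–B2, B1–B3, B2–B4, B2–B5, B5–B6
The largest bag has 5 vertices, giving width 4; this decomposition certifies tw(G) ≤ 4. On the other hand G contains the 5-clique {0, 3, 5, 6, 8}. A clique must lie in a single bag of any decomposition, so no decomposition can have width below 4. Hence tw(G) = 4 exactly.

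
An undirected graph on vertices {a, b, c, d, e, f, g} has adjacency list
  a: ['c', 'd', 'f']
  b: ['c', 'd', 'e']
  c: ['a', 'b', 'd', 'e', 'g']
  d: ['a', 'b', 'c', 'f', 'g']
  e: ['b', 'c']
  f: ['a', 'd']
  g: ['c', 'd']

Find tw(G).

A width-2 tree decomposition is:
Bags: B1 = {c, d, g}  B2 = {a, c, d}  B3 = {a, d, f}  B4 = {b, c, d}  B5 = {b, c, e}
Tree: B1–B2, B2–B3, B2–B4, B4–B5
Every bag has size at most 3, so the width is 3 − 1 = 2 and tw(G) ≤ 2. Conversely, {c, d, g} is a clique of size 3, and the vertices of any clique must share a bag in every tree decomposition; so some bag has ≥ 3 vertices and tw(G) ≥ 2. The upper and lower bounds meet at 2, so that is the treewidth.

2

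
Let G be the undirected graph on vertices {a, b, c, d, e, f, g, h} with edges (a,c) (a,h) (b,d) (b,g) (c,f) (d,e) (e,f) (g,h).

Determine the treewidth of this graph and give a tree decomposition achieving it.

Treewidth 2.
One such decomposition:
Bags: B1 = {a, c, f}  B2 = {a, e, f}  B3 = {a, d, e}  B4 = {a, b, d}  B5 = {a, b, g}  B6 = {a, g, h}
Tree: B1–B2, B2–B3, B3–B4, B4–B5, B5–B6

The largest bag has 3 vertices, giving width 2; this decomposition certifies tw(G) ≤ 2. The edges a–c–f–e–d–b–g–h–a form a cycle, so G is not a tree and its treewidth is at least 2. Combining the bounds, tw(G) = 2.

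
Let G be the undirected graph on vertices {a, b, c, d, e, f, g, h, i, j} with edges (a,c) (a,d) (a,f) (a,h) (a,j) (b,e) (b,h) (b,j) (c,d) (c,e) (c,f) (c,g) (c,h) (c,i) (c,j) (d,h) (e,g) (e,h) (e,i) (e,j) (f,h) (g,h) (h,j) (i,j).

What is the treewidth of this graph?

3

A width-3 tree decomposition is:
Bags: B1 = {c, e, h, j}  B2 = {a, c, h, j}  B3 = {c, e, g, h}  B4 = {a, c, f, h}  B5 = {a, c, d, h}  B6 = {b, e, h, j}  B7 = {c, e, i, j}
Tree: B1–B2, B1–B3, B2–B4, B4–B5, B1–B6, B1–B7
Every bag has size at most 4, so the width is 4 − 1 = 3 and tw(G) ≤ 3. On the other hand G contains the 4-clique {c, e, g, h}. A clique must lie in a single bag of any decomposition, so no decomposition can have width below 3. The upper and lower bounds meet at 3, so that is the treewidth.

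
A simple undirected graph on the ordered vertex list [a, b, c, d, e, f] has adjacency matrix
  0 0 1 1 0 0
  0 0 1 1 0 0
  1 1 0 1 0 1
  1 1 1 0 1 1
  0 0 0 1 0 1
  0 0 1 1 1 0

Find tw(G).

A width-2 tree decomposition is:
Bags: B1 = {a, c, d}  B2 = {c, d, f}  B3 = {d, e, f}  B4 = {b, c, d}
Tree: B1–B2, B2–B3, B2–B4
The largest bag has 3 vertices, giving width 2; this decomposition certifies tw(G) ≤ 2. Conversely, {d, e, f} is a clique of size 3, and the vertices of any clique must share a bag in every tree decomposition; so some bag has ≥ 3 vertices and tw(G) ≥ 2. The upper and lower bounds meet at 2, so that is the treewidth.

2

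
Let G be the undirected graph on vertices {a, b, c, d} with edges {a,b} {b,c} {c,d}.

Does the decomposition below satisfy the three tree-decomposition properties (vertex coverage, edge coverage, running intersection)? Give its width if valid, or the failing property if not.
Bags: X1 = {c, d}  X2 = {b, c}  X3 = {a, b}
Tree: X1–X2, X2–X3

Vertex coverage: the bags together contain {a, b, c, d}, the full vertex set. Edge coverage: each edge of G has both endpoints in at least one bag. Running intersection: for every vertex, the bags containing it form a connected subtree. All three properties hold, so this is a valid tree decomposition of width max|bag| − 1 = 1, and hence tw(G) ≤ 1.

Yes; width 1.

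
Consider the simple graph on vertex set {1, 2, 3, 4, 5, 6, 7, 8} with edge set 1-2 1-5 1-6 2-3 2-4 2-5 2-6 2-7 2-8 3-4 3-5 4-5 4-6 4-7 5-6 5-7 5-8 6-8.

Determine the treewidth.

A width-3 tree decomposition is:
Bags: B1 = {2, 4, 5, 6}  B2 = {1, 2, 5, 6}  B3 = {2, 3, 4, 5}  B4 = {2, 4, 5, 7}  B5 = {2, 5, 6, 8}
Tree: B1–B2, B1–B3, B3–B4, B1–B5
The largest bag has 4 vertices, giving width 3; this decomposition certifies tw(G) ≤ 3. On the other hand G contains the 4-clique {2, 5, 6, 8}. A clique must lie in a single bag of any decomposition, so no decomposition can have width below 3. Hence tw(G) = 3 exactly.

3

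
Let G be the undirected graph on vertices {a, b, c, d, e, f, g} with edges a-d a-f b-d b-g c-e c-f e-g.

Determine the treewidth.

A width-2 tree decomposition is:
Bags: B1 = {b, d, g}  B2 = {a, d, g}  B3 = {a, f, g}  B4 = {c, f, g}  B5 = {c, e, g}
Tree: B1–B2, B2–B3, B3–B4, B4–B5
Each bag holds 3 vertices, so the decomposition has width 2, which upper-bounds the treewidth. For the lower bound, G contains the cycle g–b–d–a–f–c–e–g, so G is not a forest; only forests have treewidth ≤ 1, hence tw(G) ≥ 2. Hence tw(G) = 2 exactly.

2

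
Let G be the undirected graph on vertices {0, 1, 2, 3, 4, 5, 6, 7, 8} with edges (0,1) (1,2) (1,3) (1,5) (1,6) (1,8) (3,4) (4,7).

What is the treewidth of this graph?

1

A width-1 tree decomposition is:
Bags: B1 = {1, 3}  B2 = {0, 1}  B3 = {1, 6}  B4 = {3, 4}  B5 = {4, 7}  B6 = {1, 5}  B7 = {1, 2}  B8 = {1, 8}
Tree: B1–B2, B1–B3, B1–B4, B4–B5, B1–B6, B6–B7, B3–B8
Each bag holds 2 vertices, so the decomposition has width 1, which upper-bounds the treewidth. G has an edge, so its treewidth is at least 1. The upper and lower bounds meet at 1, so that is the treewidth.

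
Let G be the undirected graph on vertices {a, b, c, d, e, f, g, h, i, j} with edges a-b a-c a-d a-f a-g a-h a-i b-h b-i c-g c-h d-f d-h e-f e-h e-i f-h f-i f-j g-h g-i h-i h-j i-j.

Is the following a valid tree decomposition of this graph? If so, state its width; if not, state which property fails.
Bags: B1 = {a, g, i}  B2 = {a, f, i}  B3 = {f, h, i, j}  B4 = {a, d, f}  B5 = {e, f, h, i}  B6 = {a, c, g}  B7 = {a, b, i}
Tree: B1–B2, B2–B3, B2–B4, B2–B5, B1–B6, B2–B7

No — edge (h,a) lies in no bag.

A tree decomposition must satisfy three properties: every vertex lies in some bag; for every edge, both endpoints lie together in some bag; and for every vertex, the bags containing it form a connected subtree. Here edge (h,a) lies in no bag, so the decomposition is invalid.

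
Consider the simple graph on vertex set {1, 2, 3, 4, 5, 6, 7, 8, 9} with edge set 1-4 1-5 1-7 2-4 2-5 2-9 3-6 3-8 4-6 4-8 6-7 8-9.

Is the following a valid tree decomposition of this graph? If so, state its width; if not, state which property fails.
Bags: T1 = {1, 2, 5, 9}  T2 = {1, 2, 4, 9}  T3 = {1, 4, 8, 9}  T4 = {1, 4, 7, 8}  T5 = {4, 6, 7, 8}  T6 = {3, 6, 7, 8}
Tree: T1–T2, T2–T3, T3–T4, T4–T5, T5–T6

Vertex coverage: the bags together contain {1, 2, 3, 4, 5, 6, 7, 8, 9}, the full vertex set. Edge coverage: each edge of G has both endpoints in at least one bag. Running intersection: for every vertex, the bags containing it form a connected subtree. All three properties hold, so this is a valid tree decomposition of width max|bag| − 1 = 3, and hence tw(G) ≤ 3.

Yes; width 3.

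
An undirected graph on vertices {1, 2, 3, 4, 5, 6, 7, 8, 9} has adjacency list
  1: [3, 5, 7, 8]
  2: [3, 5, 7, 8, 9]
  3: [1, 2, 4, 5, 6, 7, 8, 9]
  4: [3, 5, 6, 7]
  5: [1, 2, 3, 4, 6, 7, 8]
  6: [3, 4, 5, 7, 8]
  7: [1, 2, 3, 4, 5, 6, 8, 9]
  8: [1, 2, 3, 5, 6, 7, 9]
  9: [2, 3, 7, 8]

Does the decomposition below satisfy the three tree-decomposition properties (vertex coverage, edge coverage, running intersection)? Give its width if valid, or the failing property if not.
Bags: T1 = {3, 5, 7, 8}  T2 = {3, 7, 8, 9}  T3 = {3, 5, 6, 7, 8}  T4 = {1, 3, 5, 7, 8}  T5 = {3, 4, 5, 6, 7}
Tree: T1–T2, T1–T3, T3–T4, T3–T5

A tree decomposition must satisfy three properties: every vertex lies in some bag; for every edge, both endpoints lie together in some bag; and for every vertex, the bags containing it form a connected subtree. Here vertex 2 appears in no bag, so the decomposition is invalid.

No — vertex 2 appears in no bag.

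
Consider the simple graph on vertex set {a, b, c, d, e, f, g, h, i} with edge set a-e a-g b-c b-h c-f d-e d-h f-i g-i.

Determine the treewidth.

A width-2 tree decomposition is:
Bags: B1 = {a, g, i}  B2 = {a, e, i}  B3 = {d, e, i}  B4 = {d, h, i}  B5 = {b, h, i}  B6 = {b, c, i}  B7 = {c, f, i}
Tree: B1–B2, B2–B3, B3–B4, B4–B5, B5–B6, B6–B7
Every bag has size at most 3, so the width is 3 − 1 = 2 and tw(G) ≤ 2. Since i–g–a–e–d–h–b–c–f–i is a cycle in G, G is not acyclic. Forests are exactly the graphs of treewidth ≤ 1, so tw(G) ≥ 2. Hence tw(G) = 2 exactly.

2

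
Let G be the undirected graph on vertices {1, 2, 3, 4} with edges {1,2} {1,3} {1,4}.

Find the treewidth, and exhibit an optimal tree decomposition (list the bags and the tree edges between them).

Treewidth 1.
One such decomposition:
Bags: B1 = {1, 4}  B2 = {1, 3}  B3 = {1, 2}
Tree: B1–B2, B1–B3

The largest bag has 2 vertices, giving width 1; this decomposition certifies tw(G) ≤ 1. G has an edge, so its treewidth is at least 1. Combining the bounds, tw(G) = 1.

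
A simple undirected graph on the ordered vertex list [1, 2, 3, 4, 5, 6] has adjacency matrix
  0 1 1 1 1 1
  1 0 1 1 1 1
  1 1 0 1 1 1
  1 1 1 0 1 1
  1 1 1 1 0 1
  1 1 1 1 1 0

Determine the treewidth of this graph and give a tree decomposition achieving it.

Treewidth 5.
Bags: B1 = {1, 2, 3, 4, 5, 6}
Tree: (single bag)

A single bag containing all 6 vertices is trivially a valid decomposition of width 5. For the lower bound, the 6 vertices {1, 2, 3, 4, 5, 6} are pairwise adjacent, and any tree decomposition puts a clique entirely inside one bag — forcing width ≥ 5. Therefore the treewidth is 5.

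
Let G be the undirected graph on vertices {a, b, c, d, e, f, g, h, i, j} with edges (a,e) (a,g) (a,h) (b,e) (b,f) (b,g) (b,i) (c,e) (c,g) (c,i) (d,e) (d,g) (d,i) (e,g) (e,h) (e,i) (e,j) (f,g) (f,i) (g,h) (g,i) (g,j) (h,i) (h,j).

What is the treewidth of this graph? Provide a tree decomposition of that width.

Treewidth 3.
One optimal decomposition is:
Bags: B1 = {e, g, h, j}  B2 = {e, g, h, i}  B3 = {a, e, g, h}  B4 = {b, e, g, i}  B5 = {c, e, g, i}  B6 = {b, f, g, i}  B7 = {d, e, g, i}
Tree: B1–B2, B2–B3, B2–B4, B4–B5, B4–B6, B2–B7

The largest bag has 4 vertices, giving width 3; this decomposition certifies tw(G) ≤ 3. For the lower bound, the 4 vertices {e, g, h, j} are pairwise adjacent, and any tree decomposition puts a clique entirely inside one bag — forcing width ≥ 3. Therefore the treewidth is 3.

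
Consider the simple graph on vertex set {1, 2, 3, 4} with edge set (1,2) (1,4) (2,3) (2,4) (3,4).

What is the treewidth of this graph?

2

A width-2 tree decomposition is:
Bags: B1 = {1, 2, 4}  B2 = {2, 3, 4}
Tree: B1–B2
Each bag holds 3 vertices, so the decomposition has width 2, which upper-bounds the treewidth. On the other hand G contains the 3-clique {1, 2, 4}. A clique must lie in a single bag of any decomposition, so no decomposition can have width below 2. Hence tw(G) = 2 exactly.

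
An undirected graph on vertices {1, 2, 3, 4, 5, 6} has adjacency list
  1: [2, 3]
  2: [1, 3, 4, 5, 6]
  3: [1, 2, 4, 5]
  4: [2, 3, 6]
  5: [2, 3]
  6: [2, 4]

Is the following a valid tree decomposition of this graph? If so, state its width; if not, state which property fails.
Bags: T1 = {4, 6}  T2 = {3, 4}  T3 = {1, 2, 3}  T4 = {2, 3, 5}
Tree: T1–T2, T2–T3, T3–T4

No — edge (2,6) lies in no bag.

A tree decomposition must satisfy three properties: every vertex lies in some bag; for every edge, both endpoints lie together in some bag; and for every vertex, the bags containing it form a connected subtree. Here edge (2,6) lies in no bag, so the decomposition is invalid.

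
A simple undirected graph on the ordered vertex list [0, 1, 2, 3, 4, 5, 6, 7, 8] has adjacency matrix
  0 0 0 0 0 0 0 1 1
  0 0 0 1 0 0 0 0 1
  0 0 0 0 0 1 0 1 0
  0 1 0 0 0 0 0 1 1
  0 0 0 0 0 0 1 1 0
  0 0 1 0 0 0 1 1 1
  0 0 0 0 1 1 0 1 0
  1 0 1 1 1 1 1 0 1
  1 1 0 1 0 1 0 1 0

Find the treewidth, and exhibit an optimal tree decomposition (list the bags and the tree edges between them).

Each bag holds 3 vertices, so the decomposition has width 2, which upper-bounds the treewidth. On the other hand G contains the 3-clique {1, 3, 8}. A clique must lie in a single bag of any decomposition, so no decomposition can have width below 2. The upper and lower bounds meet at 2, so that is the treewidth.

Treewidth 2.
One optimal decomposition is:
Bags: B1 = {5, 7, 8}  B2 = {3, 7, 8}  B3 = {1, 3, 8}  B4 = {2, 5, 7}  B5 = {5, 6, 7}  B6 = {0, 7, 8}  B7 = {4, 6, 7}
Tree: B1–B2, B2–B3, B1–B4, B1–B5, B1–B6, B5–B7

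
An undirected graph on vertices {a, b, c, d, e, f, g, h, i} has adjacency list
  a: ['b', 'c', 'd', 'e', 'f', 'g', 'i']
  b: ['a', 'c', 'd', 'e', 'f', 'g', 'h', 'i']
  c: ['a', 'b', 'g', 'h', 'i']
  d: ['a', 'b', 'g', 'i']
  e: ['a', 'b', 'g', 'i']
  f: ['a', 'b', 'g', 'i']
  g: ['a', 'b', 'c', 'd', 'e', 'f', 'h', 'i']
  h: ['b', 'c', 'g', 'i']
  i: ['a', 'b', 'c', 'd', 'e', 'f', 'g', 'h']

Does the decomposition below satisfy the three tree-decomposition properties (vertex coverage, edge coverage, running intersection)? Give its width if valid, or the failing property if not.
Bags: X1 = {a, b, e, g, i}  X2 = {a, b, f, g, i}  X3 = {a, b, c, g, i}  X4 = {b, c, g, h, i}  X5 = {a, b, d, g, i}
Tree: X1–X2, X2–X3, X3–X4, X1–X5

Yes; width 4.

Checking the three conditions: (i) the bags cover all of {a, b, c, d, e, f, g, h, i}; (ii) for each edge, some bag contains both endpoints; (iii) the bags containing any fixed vertex form a subtree. All hold, so the decomposition is valid with width 5 − 1 = 4.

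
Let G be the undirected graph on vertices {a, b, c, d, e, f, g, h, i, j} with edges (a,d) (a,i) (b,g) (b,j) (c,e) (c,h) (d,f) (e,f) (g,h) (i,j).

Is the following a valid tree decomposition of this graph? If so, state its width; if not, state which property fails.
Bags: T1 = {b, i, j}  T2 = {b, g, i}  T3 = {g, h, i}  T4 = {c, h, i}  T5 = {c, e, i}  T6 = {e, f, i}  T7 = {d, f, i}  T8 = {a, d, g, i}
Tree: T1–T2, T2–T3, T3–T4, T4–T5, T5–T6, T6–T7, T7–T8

A tree decomposition must satisfy three properties: every vertex lies in some bag; for every edge, both endpoints lie together in some bag; and for every vertex, the bags containing it form a connected subtree. Here bags containing vertex g are not connected in the tree, so the decomposition is invalid.

No — bags containing vertex g are not connected in the tree.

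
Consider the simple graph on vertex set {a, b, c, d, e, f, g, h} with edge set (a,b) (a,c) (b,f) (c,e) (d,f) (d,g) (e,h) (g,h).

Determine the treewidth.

A width-2 tree decomposition is:
Bags: B1 = {b, d, f}  B2 = {b, d, g}  B3 = {b, g, h}  B4 = {b, e, h}  B5 = {b, c, e}  B6 = {a, b, c}
Tree: B1–B2, B2–B3, B3–B4, B4–B5, B5–B6
Every bag has size at most 3, so the width is 3 − 1 = 2 and tw(G) ≤ 2. For the lower bound, G contains the cycle b–f–d–g–h–e–c–a–b, so G is not a forest; only forests have treewidth ≤ 1, hence tw(G) ≥ 2. Therefore the treewidth is 2.

2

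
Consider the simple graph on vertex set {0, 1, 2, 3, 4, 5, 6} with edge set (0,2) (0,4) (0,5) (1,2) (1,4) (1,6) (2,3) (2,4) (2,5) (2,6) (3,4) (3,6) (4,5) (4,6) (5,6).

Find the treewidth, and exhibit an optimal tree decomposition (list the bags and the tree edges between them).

Each bag holds 4 vertices, so the decomposition has width 3, which upper-bounds the treewidth. On the other hand G contains the 4-clique {0, 2, 4, 5}. A clique must lie in a single bag of any decomposition, so no decomposition can have width below 3. Therefore the treewidth is 3.

Treewidth 3.
Bags: B1 = {2, 4, 5, 6}  B2 = {0, 2, 4, 5}  B3 = {2, 3, 4, 6}  B4 = {1, 2, 4, 6}
Tree: B1–B2, B1–B3, B1–B4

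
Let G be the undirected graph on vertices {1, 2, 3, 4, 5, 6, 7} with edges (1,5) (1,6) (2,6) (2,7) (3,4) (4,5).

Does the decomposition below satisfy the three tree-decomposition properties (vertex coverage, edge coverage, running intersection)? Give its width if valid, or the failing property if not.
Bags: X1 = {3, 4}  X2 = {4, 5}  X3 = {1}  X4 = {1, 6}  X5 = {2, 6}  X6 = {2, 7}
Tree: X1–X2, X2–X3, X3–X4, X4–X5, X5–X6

No — edge (5,1) lies in no bag.

A tree decomposition must satisfy three properties: every vertex lies in some bag; for every edge, both endpoints lie together in some bag; and for every vertex, the bags containing it form a connected subtree. Here edge (5,1) lies in no bag, so the decomposition is invalid.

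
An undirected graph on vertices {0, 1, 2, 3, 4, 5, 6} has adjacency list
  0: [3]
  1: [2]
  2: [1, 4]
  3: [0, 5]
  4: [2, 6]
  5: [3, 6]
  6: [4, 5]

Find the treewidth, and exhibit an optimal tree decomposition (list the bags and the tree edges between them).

Treewidth 1.
One optimal decomposition is:
Bags: B1 = {0, 3}  B2 = {3, 5}  B3 = {5, 6}  B4 = {4, 6}  B5 = {2, 4}  B6 = {1, 2}
Tree: B1–B2, B2–B3, B3–B4, B4–B5, B5–B6

Every bag has size at most 2, so the width is 2 − 1 = 1 and tw(G) ≤ 1. Since G has at least one edge (e.g. 0–3), it is not an edgeless graph, so tw(G) ≥ 1. Therefore the treewidth is 1.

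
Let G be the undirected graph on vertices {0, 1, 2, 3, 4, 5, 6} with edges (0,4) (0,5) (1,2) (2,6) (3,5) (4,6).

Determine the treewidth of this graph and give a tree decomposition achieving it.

Treewidth 1.
Bags: B1 = {3, 5}  B2 = {0, 5}  B3 = {0, 4}  B4 = {4, 6}  B5 = {2, 6}  B6 = {1, 2}
Tree: B1–B2, B2–B3, B3–B4, B4–B5, B5–B6

The largest bag has 2 vertices, giving width 1; this decomposition certifies tw(G) ≤ 1. Any graph with an edge has treewidth ≥ 1, and G has the edge 3–5. Hence tw(G) = 1 exactly.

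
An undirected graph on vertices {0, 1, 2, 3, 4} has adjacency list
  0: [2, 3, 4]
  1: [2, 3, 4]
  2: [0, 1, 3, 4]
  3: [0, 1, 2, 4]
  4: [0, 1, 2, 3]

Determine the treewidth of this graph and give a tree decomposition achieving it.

Every bag has size at most 4, so the width is 4 − 1 = 3 and tw(G) ≤ 3. On the other hand G contains the 4-clique {0, 2, 3, 4}. A clique must lie in a single bag of any decomposition, so no decomposition can have width below 3. The upper and lower bounds meet at 3, so that is the treewidth.

Treewidth 3.
One optimal decomposition is:
Bags: B1 = {1, 2, 3, 4}  B2 = {0, 2, 3, 4}
Tree: B1–B2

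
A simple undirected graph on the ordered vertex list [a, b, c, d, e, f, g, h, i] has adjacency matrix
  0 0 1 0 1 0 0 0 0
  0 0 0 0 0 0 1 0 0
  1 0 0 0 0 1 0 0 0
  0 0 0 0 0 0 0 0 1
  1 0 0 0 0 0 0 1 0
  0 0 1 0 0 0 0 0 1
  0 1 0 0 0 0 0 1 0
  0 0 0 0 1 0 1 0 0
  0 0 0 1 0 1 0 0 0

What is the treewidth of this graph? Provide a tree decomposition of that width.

Treewidth 1.
Bags: B1 = {d, i}  B2 = {f, i}  B3 = {c, f}  B4 = {a, c}  B5 = {a, e}  B6 = {e, h}  B7 = {g, h}  B8 = {b, g}
Tree: B1–B2, B2–B3, B3–B4, B4–B5, B5–B6, B6–B7, B7–B8

The largest bag has 2 vertices, giving width 1; this decomposition certifies tw(G) ≤ 1. Since G has at least one edge (e.g. d–i), it is not an edgeless graph, so tw(G) ≥ 1. The upper and lower bounds meet at 1, so that is the treewidth.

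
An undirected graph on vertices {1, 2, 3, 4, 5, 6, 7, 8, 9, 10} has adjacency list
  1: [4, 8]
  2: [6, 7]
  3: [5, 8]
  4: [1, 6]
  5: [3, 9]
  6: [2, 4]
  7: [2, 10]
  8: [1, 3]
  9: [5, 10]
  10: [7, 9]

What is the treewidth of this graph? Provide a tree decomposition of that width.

Treewidth 2.
One optimal decomposition is:
Bags: B1 = {3, 5, 9}  B2 = {3, 9, 10}  B3 = {3, 7, 10}  B4 = {2, 3, 7}  B5 = {2, 3, 6}  B6 = {3, 4, 6}  B7 = {1, 3, 4}  B8 = {1, 3, 8}
Tree: B1–B2, B2–B3, B3–B4, B4–B5, B5–B6, B6–B7, B7–B8

Each bag holds 3 vertices, so the decomposition has width 2, which upper-bounds the treewidth. For the lower bound, G contains the cycle 3–5–9–10–7–2–6–4–1–8–3, so G is not a forest; only forests have treewidth ≤ 1, hence tw(G) ≥ 2. Combining the bounds, tw(G) = 2.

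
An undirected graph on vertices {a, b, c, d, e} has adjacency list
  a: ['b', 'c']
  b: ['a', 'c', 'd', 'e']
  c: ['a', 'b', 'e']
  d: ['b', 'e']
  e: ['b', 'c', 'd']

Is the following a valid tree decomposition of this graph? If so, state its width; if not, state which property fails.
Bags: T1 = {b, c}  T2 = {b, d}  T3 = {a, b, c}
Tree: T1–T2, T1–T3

No — vertex e appears in no bag.

A tree decomposition must satisfy three properties: every vertex lies in some bag; for every edge, both endpoints lie together in some bag; and for every vertex, the bags containing it form a connected subtree. Here vertex e appears in no bag, so the decomposition is invalid.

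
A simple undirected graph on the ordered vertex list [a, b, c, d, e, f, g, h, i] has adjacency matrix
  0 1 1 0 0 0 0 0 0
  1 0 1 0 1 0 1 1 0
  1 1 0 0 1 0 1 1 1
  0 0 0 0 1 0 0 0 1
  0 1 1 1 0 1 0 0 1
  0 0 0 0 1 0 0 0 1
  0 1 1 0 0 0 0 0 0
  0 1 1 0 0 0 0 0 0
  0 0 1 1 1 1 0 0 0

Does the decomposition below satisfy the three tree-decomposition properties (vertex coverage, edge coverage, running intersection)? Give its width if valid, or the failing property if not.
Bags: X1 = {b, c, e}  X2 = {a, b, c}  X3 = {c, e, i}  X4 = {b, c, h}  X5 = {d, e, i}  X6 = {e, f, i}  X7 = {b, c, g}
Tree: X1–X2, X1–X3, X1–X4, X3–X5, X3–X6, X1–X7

Yes; width 2.

Checking the three conditions: (i) the bags cover all of {a, b, c, d, e, f, g, h, i}; (ii) for each edge, some bag contains both endpoints; (iii) the bags containing any fixed vertex form a subtree. All hold, so the decomposition is valid with width 3 − 1 = 2.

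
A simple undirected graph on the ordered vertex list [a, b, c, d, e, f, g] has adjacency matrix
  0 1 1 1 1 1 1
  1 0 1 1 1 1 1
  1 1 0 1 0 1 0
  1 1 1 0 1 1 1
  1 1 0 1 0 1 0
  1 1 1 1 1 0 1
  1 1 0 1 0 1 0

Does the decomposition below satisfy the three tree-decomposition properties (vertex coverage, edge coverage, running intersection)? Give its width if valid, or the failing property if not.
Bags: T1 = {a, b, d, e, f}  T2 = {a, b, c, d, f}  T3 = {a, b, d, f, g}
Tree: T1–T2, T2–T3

Vertex coverage: the bags together contain {a, b, c, d, e, f, g}, the full vertex set. Edge coverage: each edge of G has both endpoints in at least one bag. Running intersection: for every vertex, the bags containing it form a connected subtree. All three properties hold, so this is a valid tree decomposition of width max|bag| − 1 = 4, and hence tw(G) ≤ 4.

Yes; width 4.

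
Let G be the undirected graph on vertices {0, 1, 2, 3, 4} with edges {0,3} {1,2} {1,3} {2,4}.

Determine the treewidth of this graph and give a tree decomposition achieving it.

Every bag has size at most 2, so the width is 2 − 1 = 1 and tw(G) ≤ 1. G has an edge, so its treewidth is at least 1. Combining the bounds, tw(G) = 1.

Treewidth 1.
One optimal decomposition is:
Bags: B1 = {0, 3}  B2 = {1, 3}  B3 = {1, 2}  B4 = {2, 4}
Tree: B1–B2, B2–B3, B3–B4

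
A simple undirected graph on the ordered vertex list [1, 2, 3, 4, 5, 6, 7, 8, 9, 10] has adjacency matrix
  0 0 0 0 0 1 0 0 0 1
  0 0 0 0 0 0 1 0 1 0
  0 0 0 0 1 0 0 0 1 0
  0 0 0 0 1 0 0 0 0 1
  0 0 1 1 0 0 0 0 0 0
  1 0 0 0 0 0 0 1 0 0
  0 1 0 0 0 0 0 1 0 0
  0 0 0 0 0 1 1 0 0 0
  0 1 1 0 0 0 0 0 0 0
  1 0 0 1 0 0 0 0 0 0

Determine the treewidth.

A width-2 tree decomposition is:
Bags: B1 = {1, 6, 8}  B2 = {1, 7, 8}  B3 = {1, 2, 7}  B4 = {1, 2, 9}  B5 = {1, 3, 9}  B6 = {1, 3, 5}  B7 = {1, 4, 5}  B8 = {1, 4, 10}
Tree: B1–B2, B2–B3, B3–B4, B4–B5, B5–B6, B6–B7, B7–B8
Every bag has size at most 3, so the width is 3 − 1 = 2 and tw(G) ≤ 2. For the lower bound, G contains the cycle 1–6–8–7–2–9–3–5–4–10–1, so G is not a forest; only forests have treewidth ≤ 1, hence tw(G) ≥ 2. Hence tw(G) = 2 exactly.

2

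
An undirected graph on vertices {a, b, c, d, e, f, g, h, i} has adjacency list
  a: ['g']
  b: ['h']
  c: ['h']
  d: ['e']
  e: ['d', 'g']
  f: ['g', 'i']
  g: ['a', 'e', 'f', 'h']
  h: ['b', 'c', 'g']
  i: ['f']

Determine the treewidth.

A width-1 tree decomposition is:
Bags: B1 = {g, h}  B2 = {a, g}  B3 = {c, h}  B4 = {e, g}  B5 = {b, h}  B6 = {f, g}  B7 = {f, i}  B8 = {d, e}
Tree: B1–B2, B1–B3, B2–B4, B1–B5, B2–B6, B6–B7, B4–B8
Every bag has size at most 2, so the width is 2 − 1 = 1 and tw(G) ≤ 1. G has an edge, so its treewidth is at least 1. Hence tw(G) = 1 exactly.

1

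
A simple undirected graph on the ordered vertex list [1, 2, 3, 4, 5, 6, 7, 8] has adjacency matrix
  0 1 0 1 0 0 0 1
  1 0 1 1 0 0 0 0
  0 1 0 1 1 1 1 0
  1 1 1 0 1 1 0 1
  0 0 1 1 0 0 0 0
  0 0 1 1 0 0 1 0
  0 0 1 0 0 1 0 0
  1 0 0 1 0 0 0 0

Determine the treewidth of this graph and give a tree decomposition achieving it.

Treewidth 2.
One optimal decomposition is:
Bags: B1 = {2, 3, 4}  B2 = {1, 2, 4}  B3 = {3, 4, 6}  B4 = {1, 4, 8}  B5 = {3, 4, 5}  B6 = {3, 6, 7}
Tree: B1–B2, B1–B3, B2–B4, B3–B5, B3–B6

Every bag has size at most 3, so the width is 3 − 1 = 2 and tw(G) ≤ 2. On the other hand G contains the 3-clique {1, 4, 8}. A clique must lie in a single bag of any decomposition, so no decomposition can have width below 2. The upper and lower bounds meet at 2, so that is the treewidth.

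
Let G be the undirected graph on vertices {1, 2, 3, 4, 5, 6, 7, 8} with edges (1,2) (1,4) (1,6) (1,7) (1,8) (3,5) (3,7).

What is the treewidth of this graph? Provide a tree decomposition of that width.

Each bag holds 2 vertices, so the decomposition has width 1, which upper-bounds the treewidth. G has an edge, so its treewidth is at least 1. Hence tw(G) = 1 exactly.

Treewidth 1.
Bags: B1 = {1, 8}  B2 = {1, 4}  B3 = {1, 7}  B4 = {1, 2}  B5 = {3, 7}  B6 = {3, 5}  B7 = {1, 6}
Tree: B1–B2, B2–B3, B1–B4, B3–B5, B5–B6, B4–B7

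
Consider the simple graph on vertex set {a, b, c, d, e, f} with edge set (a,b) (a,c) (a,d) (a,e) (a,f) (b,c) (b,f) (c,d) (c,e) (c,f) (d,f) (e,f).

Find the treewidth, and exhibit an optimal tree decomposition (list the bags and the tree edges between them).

Each bag holds 4 vertices, so the decomposition has width 3, which upper-bounds the treewidth. On the other hand G contains the 4-clique {a, c, d, f}. A clique must lie in a single bag of any decomposition, so no decomposition can have width below 3. Hence tw(G) = 3 exactly.

Treewidth 3.
Bags: B1 = {a, c, e, f}  B2 = {a, b, c, f}  B3 = {a, c, d, f}
Tree: B1–B2, B2–B3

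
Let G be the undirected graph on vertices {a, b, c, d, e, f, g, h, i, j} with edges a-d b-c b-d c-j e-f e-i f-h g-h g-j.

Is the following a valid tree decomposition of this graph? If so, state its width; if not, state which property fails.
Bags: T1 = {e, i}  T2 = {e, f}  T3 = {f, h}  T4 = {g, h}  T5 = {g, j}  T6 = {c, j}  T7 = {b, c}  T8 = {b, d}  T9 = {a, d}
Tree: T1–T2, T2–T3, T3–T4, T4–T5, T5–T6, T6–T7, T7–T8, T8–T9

Vertex coverage: the bags together contain {a, b, c, d, e, f, g, h, i, j}, the full vertex set. Edge coverage: each edge of G has both endpoints in at least one bag. Running intersection: for every vertex, the bags containing it form a connected subtree. All three properties hold, so this is a valid tree decomposition of width max|bag| − 1 = 1, and hence tw(G) ≤ 1.

Yes; width 1.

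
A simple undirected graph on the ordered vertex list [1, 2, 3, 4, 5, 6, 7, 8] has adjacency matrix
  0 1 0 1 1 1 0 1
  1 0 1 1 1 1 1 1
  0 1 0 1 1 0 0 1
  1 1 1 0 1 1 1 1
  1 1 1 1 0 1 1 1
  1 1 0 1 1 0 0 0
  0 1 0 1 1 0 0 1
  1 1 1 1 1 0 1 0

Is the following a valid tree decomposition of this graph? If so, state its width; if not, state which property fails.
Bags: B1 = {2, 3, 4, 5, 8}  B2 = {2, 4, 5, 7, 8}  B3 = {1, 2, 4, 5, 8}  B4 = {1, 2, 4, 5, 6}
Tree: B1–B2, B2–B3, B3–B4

Every vertex of G appears in some bag (union = {1, 2, 3, 4, 5, 6, 7, 8}); every edge is covered by a bag; and for each vertex v the set of bags containing v is connected in the bag tree. The decomposition is therefore valid. The largest bag has 5 vertices, so the width is 4.

Yes; width 4.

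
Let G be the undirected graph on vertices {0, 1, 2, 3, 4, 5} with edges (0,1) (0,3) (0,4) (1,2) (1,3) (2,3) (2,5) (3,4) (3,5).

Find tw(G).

A width-2 tree decomposition is:
Bags: B1 = {1, 2, 3}  B2 = {0, 1, 3}  B3 = {0, 3, 4}  B4 = {2, 3, 5}
Tree: B1–B2, B2–B3, B1–B4
The largest bag has 3 vertices, giving width 2; this decomposition certifies tw(G) ≤ 2. On the other hand G contains the 3-clique {0, 1, 3}. A clique must lie in a single bag of any decomposition, so no decomposition can have width below 2. Therefore the treewidth is 2.

2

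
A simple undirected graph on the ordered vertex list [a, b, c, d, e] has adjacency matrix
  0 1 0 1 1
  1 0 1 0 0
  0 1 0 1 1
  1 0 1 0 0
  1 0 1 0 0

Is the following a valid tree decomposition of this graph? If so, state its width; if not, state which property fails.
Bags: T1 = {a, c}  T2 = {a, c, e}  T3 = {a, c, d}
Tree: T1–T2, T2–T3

No — vertex b appears in no bag.

A tree decomposition must satisfy three properties: every vertex lies in some bag; for every edge, both endpoints lie together in some bag; and for every vertex, the bags containing it form a connected subtree. Here vertex b appears in no bag, so the decomposition is invalid.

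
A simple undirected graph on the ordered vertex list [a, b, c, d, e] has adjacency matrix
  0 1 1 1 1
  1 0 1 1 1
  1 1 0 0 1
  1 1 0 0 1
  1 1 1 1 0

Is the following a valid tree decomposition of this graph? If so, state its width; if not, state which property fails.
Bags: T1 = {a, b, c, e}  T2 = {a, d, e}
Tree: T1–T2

A tree decomposition must satisfy three properties: every vertex lies in some bag; for every edge, both endpoints lie together in some bag; and for every vertex, the bags containing it form a connected subtree. Here edge (b,d) lies in no bag, so the decomposition is invalid.

No — edge (b,d) lies in no bag.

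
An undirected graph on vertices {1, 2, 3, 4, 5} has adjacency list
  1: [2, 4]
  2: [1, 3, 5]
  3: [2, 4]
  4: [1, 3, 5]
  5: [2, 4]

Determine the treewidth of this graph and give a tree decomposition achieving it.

Every bag has size at most 3, so the width is 3 − 1 = 2 and tw(G) ≤ 2. Since 4–5–2–3–4 is a cycle in G, G is not acyclic. Forests are exactly the graphs of treewidth ≤ 1, so tw(G) ≥ 2. Hence tw(G) = 2 exactly.

Treewidth 2.
One optimal decomposition is:
Bags: B1 = {2, 4, 5}  B2 = {2, 3, 4}  B3 = {1, 2, 4}
Tree: B1–B2, B2–B3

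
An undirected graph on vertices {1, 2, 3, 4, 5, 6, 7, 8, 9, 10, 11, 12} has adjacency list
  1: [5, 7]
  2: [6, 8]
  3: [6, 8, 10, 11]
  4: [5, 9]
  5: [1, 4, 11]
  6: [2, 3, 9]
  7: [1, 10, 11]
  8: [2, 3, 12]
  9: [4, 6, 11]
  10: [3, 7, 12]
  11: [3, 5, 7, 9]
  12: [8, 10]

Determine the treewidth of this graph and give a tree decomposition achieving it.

Treewidth 3.
Bags: B1 = {2, 6, 8, 12}  B2 = {3, 6, 8, 12}  B3 = {3, 6, 10, 12}  B4 = {3, 6, 9, 10}  B5 = {3, 9, 10, 11}  B6 = {7, 9, 10, 11}  B7 = {4, 7, 9, 11}  B8 = {4, 5, 7, 11}  B9 = {1, 4, 5, 7}
Tree: B1–B2, B2–B3, B3–B4, B4–B5, B5–B6, B6–B7, B7–B8, B8–B9

Each bag holds 4 vertices, so the decomposition has width 3, which upper-bounds the treewidth. For the lower bound: the 4 vertex sets {2,8,12}, {6}, {3}, {7,9,10,11} are disjoint, each induces a connected subgraph, and every pair is joined by at least one edge of G. Contracting each set to a single vertex therefore yields K_{4} as a minor, and since treewidth is minor-monotone, tw(G) ≥ tw(K_{4}) = 3. The upper and lower bounds meet at 3, so that is the treewidth.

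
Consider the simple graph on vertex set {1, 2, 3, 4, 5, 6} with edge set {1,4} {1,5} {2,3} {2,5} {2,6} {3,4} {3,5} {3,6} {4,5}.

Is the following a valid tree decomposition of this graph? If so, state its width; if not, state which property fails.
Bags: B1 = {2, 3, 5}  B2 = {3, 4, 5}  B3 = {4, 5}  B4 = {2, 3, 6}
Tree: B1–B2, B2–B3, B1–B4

No — vertex 1 appears in no bag.

A tree decomposition must satisfy three properties: every vertex lies in some bag; for every edge, both endpoints lie together in some bag; and for every vertex, the bags containing it form a connected subtree. Here vertex 1 appears in no bag, so the decomposition is invalid.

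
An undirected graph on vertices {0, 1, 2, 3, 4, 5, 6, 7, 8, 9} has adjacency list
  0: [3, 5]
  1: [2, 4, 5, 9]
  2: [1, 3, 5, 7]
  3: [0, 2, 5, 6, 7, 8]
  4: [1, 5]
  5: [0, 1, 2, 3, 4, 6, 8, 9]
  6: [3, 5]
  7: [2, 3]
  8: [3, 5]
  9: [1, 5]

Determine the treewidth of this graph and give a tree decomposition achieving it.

The largest bag has 3 vertices, giving width 2; this decomposition certifies tw(G) ≤ 2. Conversely, {1, 5, 9} is a clique of size 3, and the vertices of any clique must share a bag in every tree decomposition; so some bag has ≥ 3 vertices and tw(G) ≥ 2. Therefore the treewidth is 2.

Treewidth 2.
Bags: B1 = {0, 3, 5}  B2 = {2, 3, 5}  B3 = {1, 2, 5}  B4 = {1, 4, 5}  B5 = {3, 5, 6}  B6 = {3, 5, 8}  B7 = {2, 3, 7}  B8 = {1, 5, 9}
Tree: B1–B2, B2–B3, B3–B4, B1–B5, B1–B6, B2–B7, B4–B8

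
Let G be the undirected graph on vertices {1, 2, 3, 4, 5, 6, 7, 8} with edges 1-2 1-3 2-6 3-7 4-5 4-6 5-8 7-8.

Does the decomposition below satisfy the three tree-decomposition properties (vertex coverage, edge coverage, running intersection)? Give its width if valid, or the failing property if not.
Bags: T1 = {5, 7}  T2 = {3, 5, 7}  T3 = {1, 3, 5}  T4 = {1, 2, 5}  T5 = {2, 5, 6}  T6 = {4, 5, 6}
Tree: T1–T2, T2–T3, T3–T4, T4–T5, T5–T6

No — vertex 8 appears in no bag.

A tree decomposition must satisfy three properties: every vertex lies in some bag; for every edge, both endpoints lie together in some bag; and for every vertex, the bags containing it form a connected subtree. Here vertex 8 appears in no bag, so the decomposition is invalid.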